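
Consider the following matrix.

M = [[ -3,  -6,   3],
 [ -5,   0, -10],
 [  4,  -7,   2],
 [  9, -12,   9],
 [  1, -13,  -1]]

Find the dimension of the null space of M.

Row reduce to echelon form.
R2 ← R2 − (5/3)·R1: [0, 10, -15]
R3 ← R3 + (4/3)·R1: [0, -15, 6]
R4 ← R4 + (3)·R1: [0, -30, 18]
R5 ← R5 + (1/3)·R1: [0, -15, 0]
R3 ← R3 + (3/2)·R2: [0, 0, -33/2]
R4 ← R4 + (3)·R2: [0, 0, -27]
R5 ← R5 + (3/2)·R2: [0, 0, -45/2]
R4 ← R4 − (18/11)·R3: [0, 0, 0]
R5 ← R5 − (15/11)·R3: [0, 0, 0]
3 nonzero rows, so rank(M) = 3.
M has 3 columns; by rank–nullity, nullity = 3 − 3 = 0.

0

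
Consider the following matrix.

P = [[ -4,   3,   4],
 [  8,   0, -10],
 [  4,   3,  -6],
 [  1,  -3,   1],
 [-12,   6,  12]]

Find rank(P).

Row reduce to echelon form.
R2 ← R2 + (2)·R1: [0, 6, -2]
R3 ← R3 + R1: [0, 6, -2]
R4 ← R4 + (1/4)·R1: [0, -9/4, 2]
R5 ← R5 − (3)·R1: [0, -3, 0]
R3 ← R3 − R2: [0, 0, 0]
R4 ← R4 + (3/8)·R2: [0, 0, 5/4]
R5 ← R5 + (1/2)·R2: [0, 0, -1]
Swap R3 ↔ R4
R5 ← R5 + (4/5)·R3: [0, 0, 0]
Echelon form has 3 nonzero rows, so rank(P) = 3.

3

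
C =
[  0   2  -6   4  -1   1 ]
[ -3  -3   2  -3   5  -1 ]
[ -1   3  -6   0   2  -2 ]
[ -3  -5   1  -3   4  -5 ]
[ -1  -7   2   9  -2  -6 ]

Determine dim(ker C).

1

Row reduce to echelon form.
Swap R1 ↔ R2
R3 ← R3 − (1/3)·R1: [0, 4, -20/3, 1, 1/3, -5/3]
R4 ← R4 − R1: [0, -2, -1, 0, -1, -4]
R5 ← R5 − (1/3)·R1: [0, -6, 4/3, 10, -11/3, -17/3]
R3 ← R3 − (2)·R2: [0, 0, 16/3, -7, 7/3, -11/3]
R4 ← R4 + R2: [0, 0, -7, 4, -2, -3]
R5 ← R5 + (3)·R2: [0, 0, -50/3, 22, -20/3, -8/3]
R4 ← R4 + (21/16)·R3: [0, 0, 0, -83/16, 17/16, -125/16]
R5 ← R5 + (25/8)·R3: [0, 0, 0, 1/8, 5/8, -113/8]
R5 ← R5 + (2/83)·R4: [0, 0, 0, 0, 54/83, -1188/83]
5 nonzero rows, so rank(C) = 5.
C has 6 columns; by rank–nullity, nullity = 6 − 5 = 1.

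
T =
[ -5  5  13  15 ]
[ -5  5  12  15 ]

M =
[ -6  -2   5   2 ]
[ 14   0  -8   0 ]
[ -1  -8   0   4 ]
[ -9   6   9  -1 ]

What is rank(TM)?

First compute TM:
[[-48,  -4,  70,  27],
 [-47,   4,  70,  23]]
Now row reduce the product.
R2 ← R2 − (47/48)·R1: [0, 95/12, 35/24, -55/16]
2 nonzero rows, so rank(TM) = 2.

2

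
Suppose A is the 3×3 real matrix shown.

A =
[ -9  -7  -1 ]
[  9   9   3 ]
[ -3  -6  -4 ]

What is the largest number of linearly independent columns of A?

2

Row reduce to echelon form.
R2 ← R2 + R1: [0, 2, 2]
R3 ← R3 − (1/3)·R1: [0, -11/3, -11/3]
R3 ← R3 + (11/6)·R2: [0, 0, 0]
Echelon form has 2 nonzero rows, so rank(A) = 2.
The rank gives the maximum number of linearly independent columns: 2.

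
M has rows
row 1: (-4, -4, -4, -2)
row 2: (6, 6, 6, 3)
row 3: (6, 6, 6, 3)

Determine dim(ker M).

Row reduce to echelon form.
R2 ← R2 + (3/2)·R1: [0, 0, 0, 0]
R3 ← R3 + (3/2)·R1: [0, 0, 0, 0]
1 nonzero row, so rank(M) = 1.
M has 4 columns; by rank–nullity, nullity = 4 − 1 = 3.

3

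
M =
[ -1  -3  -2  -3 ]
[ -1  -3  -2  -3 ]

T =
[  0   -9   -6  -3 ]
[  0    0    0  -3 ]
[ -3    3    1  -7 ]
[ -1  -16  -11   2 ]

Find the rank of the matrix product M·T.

1

First compute MT:
[[  9,  51,  37,  20],
 [  9,  51,  37,  20]]
Now row reduce the product.
R2 ← R2 − R1: [0, 0, 0, 0]
1 nonzero row, so rank(MT) = 1.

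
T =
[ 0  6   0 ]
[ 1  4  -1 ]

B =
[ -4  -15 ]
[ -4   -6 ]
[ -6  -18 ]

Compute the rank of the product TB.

First compute TB:
[[-24, -36],
 [-14, -21]]
Now row reduce the product.
R2 ← R2 − (7/12)·R1: [0, 0]
1 nonzero row, so rank(TB) = 1.

1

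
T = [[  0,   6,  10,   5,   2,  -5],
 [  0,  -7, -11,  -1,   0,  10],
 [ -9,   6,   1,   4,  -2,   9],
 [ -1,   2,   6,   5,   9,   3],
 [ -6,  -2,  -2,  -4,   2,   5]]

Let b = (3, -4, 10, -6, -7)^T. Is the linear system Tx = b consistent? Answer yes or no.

yes

Row reduce the augmented matrix [T | b].
Swap R1 ↔ R3
R4 ← R4 − (1/9)·R1: [0, 4/3, 53/9, 41/9, 83/9, 2, -64/9]
R5 ← R5 − (2/3)·R1: [0, -6, -8/3, -20/3, 10/3, -1, -41/3]
R3 ← R3 + (6/7)·R2: [0, 0, 4/7, 29/7, 2, 25/7, -3/7]
R4 ← R4 + (4/21)·R2: [0, 0, 239/63, 275/63, 83/9, 82/21, -496/63]
R5 ← R5 − (6/7)·R2: [0, 0, 142/21, -122/21, 10/3, -67/7, -215/21]
R4 ← R4 − (239/36)·R3: [0, 0, 0, -833/36, -73/18, -713/36, -181/36]
R5 ← R5 − (71/6)·R3: [0, 0, 0, -329/6, -61/3, -311/6, -31/6]
R5 ← R5 − (282/119)·R4: [0, 0, 0, 0, -1276/119, -583/119, 803/119]
The echelon form has 5 nonzero rows, and every pivot lies in the first 6 columns, so rank(T) = rank([T|b]) = 5.
The system is consistent.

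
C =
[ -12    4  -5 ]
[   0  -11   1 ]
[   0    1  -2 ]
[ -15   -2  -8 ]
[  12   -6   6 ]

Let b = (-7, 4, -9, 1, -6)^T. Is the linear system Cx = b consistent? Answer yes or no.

Row reduce the augmented matrix [C | b].
R4 ← R4 − (5/4)·R1: [0, -7, -7/4, 39/4]
R5 ← R5 + R1: [0, -2, 1, -13]
R3 ← R3 + (1/11)·R2: [0, 0, -21/11, -95/11]
R4 ← R4 − (7/11)·R2: [0, 0, -105/44, 317/44]
R5 ← R5 − (2/11)·R2: [0, 0, 9/11, -151/11]
R4 ← R4 − (5/4)·R3: [0, 0, 0, 18]
R5 ← R5 + (3/7)·R3: [0, 0, 0, -122/7]
R5 ← R5 + (61/63)·R4: [0, 0, 0, 0]
The echelon form has 4 nonzero rows; the last pivot sits in the augmented column, so rank(C) = 3 but rank([C|b]) = 4.
Since the ranks differ, the system is inconsistent.

no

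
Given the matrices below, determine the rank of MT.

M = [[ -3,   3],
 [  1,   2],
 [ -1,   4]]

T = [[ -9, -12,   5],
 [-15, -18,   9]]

First compute MT:
[[-18, -18,  12],
 [-39, -48,  23],
 [-51, -60,  31]]
Now row reduce the product.
R2 ← R2 − (13/6)·R1: [0, -9, -3]
R3 ← R3 − (17/6)·R1: [0, -9, -3]
R3 ← R3 − R2: [0, 0, 0]
2 nonzero rows, so rank(MT) = 2.

2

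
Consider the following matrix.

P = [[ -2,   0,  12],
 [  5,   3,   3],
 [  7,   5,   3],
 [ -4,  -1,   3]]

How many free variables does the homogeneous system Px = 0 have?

0

Row reduce to echelon form.
R2 ← R2 + (5/2)·R1: [0, 3, 33]
R3 ← R3 + (7/2)·R1: [0, 5, 45]
R4 ← R4 − (2)·R1: [0, -1, -21]
R3 ← R3 − (5/3)·R2: [0, 0, -10]
R4 ← R4 + (1/3)·R2: [0, 0, -10]
R4 ← R4 − R3: [0, 0, 0]
3 nonzero rows, so rank(P) = 3.
P has 3 columns; by rank–nullity, nullity = 3 − 3 = 0.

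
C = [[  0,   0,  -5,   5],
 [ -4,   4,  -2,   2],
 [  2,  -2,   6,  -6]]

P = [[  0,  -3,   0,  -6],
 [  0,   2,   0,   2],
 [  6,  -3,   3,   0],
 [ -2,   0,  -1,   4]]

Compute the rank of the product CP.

First compute CP:
[[-40,  15, -20,  20],
 [-16,  26,  -8,  40],
 [ 48, -28,  24, -40]]
Now row reduce the product.
R2 ← R2 − (2/5)·R1: [0, 20, 0, 32]
R3 ← R3 + (6/5)·R1: [0, -10, 0, -16]
R3 ← R3 + (1/2)·R2: [0, 0, 0, 0]
2 nonzero rows, so rank(CP) = 2.

2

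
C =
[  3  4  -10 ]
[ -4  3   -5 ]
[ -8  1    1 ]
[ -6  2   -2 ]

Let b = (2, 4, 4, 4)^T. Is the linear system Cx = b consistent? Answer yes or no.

Row reduce the augmented matrix [C | b].
R2 ← R2 + (4/3)·R1: [0, 25/3, -55/3, 20/3]
R3 ← R3 + (8/3)·R1: [0, 35/3, -77/3, 28/3]
R4 ← R4 + (2)·R1: [0, 10, -22, 8]
R3 ← R3 − (7/5)·R2: [0, 0, 0, 0]
R4 ← R4 − (6/5)·R2: [0, 0, 0, 0]
The echelon form has 2 nonzero rows, and every pivot lies in the first 3 columns, so rank(C) = rank([C|b]) = 2.
The system is consistent.

yes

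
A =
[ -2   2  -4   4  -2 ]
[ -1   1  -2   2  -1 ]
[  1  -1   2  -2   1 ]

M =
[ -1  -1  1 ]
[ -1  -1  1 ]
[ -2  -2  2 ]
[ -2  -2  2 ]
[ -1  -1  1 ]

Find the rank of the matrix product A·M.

First compute AM:
[[  2,   2,  -2],
 [  1,   1,  -1],
 [ -1,  -1,   1]]
Now row reduce the product.
R2 ← R2 − (1/2)·R1: [0, 0, 0]
R3 ← R3 + (1/2)·R1: [0, 0, 0]
1 nonzero row, so rank(AM) = 1.

1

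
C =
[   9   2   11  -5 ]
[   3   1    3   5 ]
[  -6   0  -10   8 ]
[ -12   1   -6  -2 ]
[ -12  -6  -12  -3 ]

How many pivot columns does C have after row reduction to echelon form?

4

Row reduce to echelon form.
R2 ← R2 − (1/3)·R1: [0, 1/3, -2/3, 20/3]
R3 ← R3 + (2/3)·R1: [0, 4/3, -8/3, 14/3]
R4 ← R4 + (4/3)·R1: [0, 11/3, 26/3, -26/3]
R5 ← R5 + (4/3)·R1: [0, -10/3, 8/3, -29/3]
R3 ← R3 − (4)·R2: [0, 0, 0, -22]
R4 ← R4 − (11)·R2: [0, 0, 16, -82]
R5 ← R5 + (10)·R2: [0, 0, -4, 57]
Swap R3 ↔ R4
R5 ← R5 + (1/4)·R3: [0, 0, 0, 73/2]
R5 ← R5 + (73/44)·R4: [0, 0, 0, 0]
Echelon form has 4 nonzero rows, so rank(C) = 4.
Each nonzero row contributes one pivot column: 4 pivot columns.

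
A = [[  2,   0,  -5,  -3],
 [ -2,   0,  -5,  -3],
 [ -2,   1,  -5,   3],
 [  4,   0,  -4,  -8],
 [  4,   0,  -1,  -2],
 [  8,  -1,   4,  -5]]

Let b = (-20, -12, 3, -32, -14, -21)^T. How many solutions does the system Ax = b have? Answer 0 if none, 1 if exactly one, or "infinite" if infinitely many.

Row reduce the augmented matrix [A | b].
R2 ← R2 + R1: [0, 0, -10, -6, -32]
R3 ← R3 + R1: [0, 1, -10, 0, -17]
R4 ← R4 − (2)·R1: [0, 0, 6, -2, 8]
R5 ← R5 − (2)·R1: [0, 0, 9, 4, 26]
R6 ← R6 − (4)·R1: [0, -1, 24, 7, 59]
Swap R2 ↔ R3
R6 ← R6 + R2: [0, 0, 14, 7, 42]
R4 ← R4 + (3/5)·R3: [0, 0, 0, -28/5, -56/5]
R5 ← R5 + (9/10)·R3: [0, 0, 0, -7/5, -14/5]
R6 ← R6 + (7/5)·R3: [0, 0, 0, -7/5, -14/5]
R5 ← R5 − (1/4)·R4: [0, 0, 0, 0, 0]
R6 ← R6 − (1/4)·R4: [0, 0, 0, 0, 0]
The echelon form has 4 nonzero rows, and every pivot lies in the first 4 columns, so rank(A) = rank([A|b]) = 4.
The system is consistent.
rank = 4 = number of unknowns, so the solution is unique.

1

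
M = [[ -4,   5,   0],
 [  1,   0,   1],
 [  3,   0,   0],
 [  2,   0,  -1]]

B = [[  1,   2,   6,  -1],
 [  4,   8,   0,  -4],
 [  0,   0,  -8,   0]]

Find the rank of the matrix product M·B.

2

First compute MB:
[[ 16,  32, -24, -16],
 [  1,   2,  -2,  -1],
 [  3,   6,  18,  -3],
 [  2,   4,  20,  -2]]
Now row reduce the product.
R2 ← R2 − (1/16)·R1: [0, 0, -1/2, 0]
R3 ← R3 − (3/16)·R1: [0, 0, 45/2, 0]
R4 ← R4 − (1/8)·R1: [0, 0, 23, 0]
R3 ← R3 + (45)·R2: [0, 0, 0, 0]
R4 ← R4 + (46)·R2: [0, 0, 0, 0]
2 nonzero rows, so rank(MB) = 2.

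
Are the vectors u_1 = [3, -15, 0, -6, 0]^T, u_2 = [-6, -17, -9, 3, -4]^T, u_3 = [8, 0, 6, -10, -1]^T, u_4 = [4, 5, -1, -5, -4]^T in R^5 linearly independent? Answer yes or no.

yes

Form the matrix with these vectors as rows and row reduce.
R2 ← R2 + (2)·R1: [0, -47, -9, -9, -4]
R3 ← R3 − (8/3)·R1: [0, 40, 6, 6, -1]
R4 ← R4 − (4/3)·R1: [0, 25, -1, 3, -4]
R3 ← R3 + (40/47)·R2: [0, 0, -78/47, -78/47, -207/47]
R4 ← R4 + (25/47)·R2: [0, 0, -272/47, -84/47, -288/47]
R4 ← R4 − (136/39)·R3: [0, 0, 0, 4, 120/13]
4 nonzero rows, so the 4 vectors span a space of dimension 4.
Since 4 = 4, the vectors are linearly independent.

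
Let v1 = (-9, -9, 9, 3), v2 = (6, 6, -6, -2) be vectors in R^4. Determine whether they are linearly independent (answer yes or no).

Form the matrix with these vectors as rows and row reduce.
R2 ← R2 + (2/3)·R1: [0, 0, 0, 0]
1 nonzero row, so the 2 vectors span a space of dimension 1.
Since 1 < 2, the vectors are linearly dependent.

no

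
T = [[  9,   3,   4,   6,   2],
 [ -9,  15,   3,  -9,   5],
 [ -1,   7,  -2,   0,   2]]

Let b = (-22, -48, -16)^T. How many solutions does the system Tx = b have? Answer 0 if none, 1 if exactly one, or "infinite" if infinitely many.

infinite

Row reduce the augmented matrix [T | b].
R2 ← R2 + R1: [0, 18, 7, -3, 7, -70]
R3 ← R3 + (1/9)·R1: [0, 22/3, -14/9, 2/3, 20/9, -166/9]
R3 ← R3 − (11/27)·R2: [0, 0, -119/27, 17/9, -17/27, 272/27]
The echelon form has 3 nonzero rows, and every pivot lies in the first 5 columns, so rank(T) = rank([T|b]) = 3.
The system is consistent.
rank = 3 < 5 unknowns, so there are infinitely many solutions.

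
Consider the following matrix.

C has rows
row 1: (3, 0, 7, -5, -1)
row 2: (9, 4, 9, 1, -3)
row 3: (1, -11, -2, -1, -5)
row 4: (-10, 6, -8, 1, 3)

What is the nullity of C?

Row reduce to echelon form.
R2 ← R2 − (3)·R1: [0, 4, -12, 16, 0]
R3 ← R3 − (1/3)·R1: [0, -11, -13/3, 2/3, -14/3]
R4 ← R4 + (10/3)·R1: [0, 6, 46/3, -47/3, -1/3]
R3 ← R3 + (11/4)·R2: [0, 0, -112/3, 134/3, -14/3]
R4 ← R4 − (3/2)·R2: [0, 0, 100/3, -119/3, -1/3]
R4 ← R4 + (25/28)·R3: [0, 0, 0, 3/14, -9/2]
4 nonzero rows, so rank(C) = 4.
C has 5 columns; by rank–nullity, nullity = 5 − 4 = 1.

1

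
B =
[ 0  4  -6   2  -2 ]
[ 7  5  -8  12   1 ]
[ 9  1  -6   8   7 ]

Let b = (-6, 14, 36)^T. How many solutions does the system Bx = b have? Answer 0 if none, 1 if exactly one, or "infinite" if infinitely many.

Row reduce the augmented matrix [B | b].
Swap R1 ↔ R2
R3 ← R3 − (9/7)·R1: [0, -38/7, 30/7, -52/7, 40/7, 18]
R3 ← R3 + (19/14)·R2: [0, 0, -27/7, -33/7, 3, 69/7]
The echelon form has 3 nonzero rows, and every pivot lies in the first 5 columns, so rank(B) = rank([B|b]) = 3.
The system is consistent.
rank = 3 < 5 unknowns, so there are infinitely many solutions.

infinite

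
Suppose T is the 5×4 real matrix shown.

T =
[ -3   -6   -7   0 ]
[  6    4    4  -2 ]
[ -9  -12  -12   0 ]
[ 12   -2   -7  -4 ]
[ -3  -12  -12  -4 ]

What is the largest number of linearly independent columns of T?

Row reduce to echelon form.
R2 ← R2 + (2)·R1: [0, -8, -10, -2]
R3 ← R3 − (3)·R1: [0, 6, 9, 0]
R4 ← R4 + (4)·R1: [0, -26, -35, -4]
R5 ← R5 − R1: [0, -6, -5, -4]
R3 ← R3 + (3/4)·R2: [0, 0, 3/2, -3/2]
R4 ← R4 − (13/4)·R2: [0, 0, -5/2, 5/2]
R5 ← R5 − (3/4)·R2: [0, 0, 5/2, -5/2]
R4 ← R4 + (5/3)·R3: [0, 0, 0, 0]
R5 ← R5 − (5/3)·R3: [0, 0, 0, 0]
Echelon form has 3 nonzero rows, so rank(T) = 3.
The rank gives the maximum number of linearly independent columns: 3.

3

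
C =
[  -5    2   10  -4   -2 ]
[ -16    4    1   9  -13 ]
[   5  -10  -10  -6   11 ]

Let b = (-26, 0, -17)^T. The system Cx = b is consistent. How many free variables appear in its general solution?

Row reduce the augmented matrix [C | b].
R2 ← R2 − (16/5)·R1: [0, -12/5, -31, 109/5, -33/5, 416/5]
R3 ← R3 + R1: [0, -8, 0, -10, 9, -43]
R3 ← R3 − (10/3)·R2: [0, 0, 310/3, -248/3, 31, -961/3]
The echelon form has 3 nonzero rows, and every pivot lies in the first 5 columns, so rank(C) = rank([C|b]) = 3.
The system is consistent.
Free variables = (unknowns) − (rank) = 5 − 3 = 2.

2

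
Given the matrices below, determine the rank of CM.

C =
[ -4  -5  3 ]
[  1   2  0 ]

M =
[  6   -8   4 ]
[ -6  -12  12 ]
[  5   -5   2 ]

2

First compute CM:
[[ 21,  77, -70],
 [ -6, -32,  28]]
Now row reduce the product.
R2 ← R2 + (2/7)·R1: [0, -10, 8]
2 nonzero rows, so rank(CM) = 2.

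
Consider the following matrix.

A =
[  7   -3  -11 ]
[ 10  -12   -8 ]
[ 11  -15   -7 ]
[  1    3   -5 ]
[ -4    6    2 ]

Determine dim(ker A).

1

Row reduce to echelon form.
R2 ← R2 − (10/7)·R1: [0, -54/7, 54/7]
R3 ← R3 − (11/7)·R1: [0, -72/7, 72/7]
R4 ← R4 − (1/7)·R1: [0, 24/7, -24/7]
R5 ← R5 + (4/7)·R1: [0, 30/7, -30/7]
R3 ← R3 − (4/3)·R2: [0, 0, 0]
R4 ← R4 + (4/9)·R2: [0, 0, 0]
R5 ← R5 + (5/9)·R2: [0, 0, 0]
2 nonzero rows, so rank(A) = 2.
A has 3 columns; by rank–nullity, nullity = 3 − 2 = 1.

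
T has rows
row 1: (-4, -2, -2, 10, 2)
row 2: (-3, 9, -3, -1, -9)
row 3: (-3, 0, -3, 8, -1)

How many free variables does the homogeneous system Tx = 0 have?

Row reduce to echelon form.
R2 ← R2 − (3/4)·R1: [0, 21/2, -3/2, -17/2, -21/2]
R3 ← R3 − (3/4)·R1: [0, 3/2, -3/2, 1/2, -5/2]
R3 ← R3 − (1/7)·R2: [0, 0, -9/7, 12/7, -1]
3 nonzero rows, so rank(T) = 3.
T has 5 columns; by rank–nullity, nullity = 5 − 3 = 2.

2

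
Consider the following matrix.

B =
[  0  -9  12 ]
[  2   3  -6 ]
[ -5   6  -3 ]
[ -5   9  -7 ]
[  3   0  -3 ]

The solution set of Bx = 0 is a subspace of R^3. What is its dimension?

1

Row reduce to echelon form.
Swap R1 ↔ R2
R3 ← R3 + (5/2)·R1: [0, 27/2, -18]
R4 ← R4 + (5/2)·R1: [0, 33/2, -22]
R5 ← R5 − (3/2)·R1: [0, -9/2, 6]
R3 ← R3 + (3/2)·R2: [0, 0, 0]
R4 ← R4 + (11/6)·R2: [0, 0, 0]
R5 ← R5 − (1/2)·R2: [0, 0, 0]
2 nonzero rows, so rank(B) = 2.
B has 3 columns; by rank–nullity, nullity = 3 − 2 = 1.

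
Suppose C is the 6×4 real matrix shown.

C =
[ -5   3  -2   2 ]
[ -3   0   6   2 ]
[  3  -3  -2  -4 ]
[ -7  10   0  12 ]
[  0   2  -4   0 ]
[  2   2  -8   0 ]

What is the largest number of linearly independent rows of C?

4

Row reduce to echelon form.
R2 ← R2 − (3/5)·R1: [0, -9/5, 36/5, 4/5]
R3 ← R3 + (3/5)·R1: [0, -6/5, -16/5, -14/5]
R4 ← R4 − (7/5)·R1: [0, 29/5, 14/5, 46/5]
R6 ← R6 + (2/5)·R1: [0, 16/5, -44/5, 4/5]
R3 ← R3 − (2/3)·R2: [0, 0, -8, -10/3]
R4 ← R4 + (29/9)·R2: [0, 0, 26, 106/9]
R5 ← R5 + (10/9)·R2: [0, 0, 4, 8/9]
R6 ← R6 + (16/9)·R2: [0, 0, 4, 20/9]
R4 ← R4 + (13/4)·R3: [0, 0, 0, 17/18]
R5 ← R5 + (1/2)·R3: [0, 0, 0, -7/9]
R6 ← R6 + (1/2)·R3: [0, 0, 0, 5/9]
R5 ← R5 + (14/17)·R4: [0, 0, 0, 0]
R6 ← R6 − (10/17)·R4: [0, 0, 0, 0]
Echelon form has 4 nonzero rows, so rank(C) = 4.
The rank gives the maximum number of linearly independent rows: 4.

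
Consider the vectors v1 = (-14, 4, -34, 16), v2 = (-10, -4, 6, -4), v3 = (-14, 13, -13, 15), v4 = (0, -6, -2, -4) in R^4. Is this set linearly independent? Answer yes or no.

yes

Form the matrix with these vectors as rows and row reduce.
R2 ← R2 − (5/7)·R1: [0, -48/7, 212/7, -108/7]
R3 ← R3 − R1: [0, 9, 21, -1]
R3 ← R3 + (21/16)·R2: [0, 0, 243/4, -85/4]
R4 ← R4 − (7/8)·R2: [0, 0, -57/2, 19/2]
R4 ← R4 + (38/81)·R3: [0, 0, 0, -38/81]
4 nonzero rows, so the 4 vectors span a space of dimension 4.
Since 4 = 4, the vectors are linearly independent.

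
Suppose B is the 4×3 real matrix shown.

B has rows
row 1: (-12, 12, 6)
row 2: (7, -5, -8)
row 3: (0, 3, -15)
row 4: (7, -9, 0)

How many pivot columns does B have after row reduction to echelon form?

3

Row reduce to echelon form.
R2 ← R2 + (7/12)·R1: [0, 2, -9/2]
R4 ← R4 + (7/12)·R1: [0, -2, 7/2]
R3 ← R3 − (3/2)·R2: [0, 0, -33/4]
R4 ← R4 + R2: [0, 0, -1]
R4 ← R4 − (4/33)·R3: [0, 0, 0]
Echelon form has 3 nonzero rows, so rank(B) = 3.
Each nonzero row contributes one pivot column: 3 pivot columns.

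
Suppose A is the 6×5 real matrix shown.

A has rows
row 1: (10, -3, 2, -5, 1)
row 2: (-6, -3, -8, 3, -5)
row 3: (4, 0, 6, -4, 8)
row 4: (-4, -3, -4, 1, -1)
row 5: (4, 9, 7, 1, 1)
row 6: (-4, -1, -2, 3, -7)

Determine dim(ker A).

Row reduce to echelon form.
R2 ← R2 + (3/5)·R1: [0, -24/5, -34/5, 0, -22/5]
R3 ← R3 − (2/5)·R1: [0, 6/5, 26/5, -2, 38/5]
R4 ← R4 + (2/5)·R1: [0, -21/5, -16/5, -1, -3/5]
R5 ← R5 − (2/5)·R1: [0, 51/5, 31/5, 3, 3/5]
R6 ← R6 + (2/5)·R1: [0, -11/5, -6/5, 1, -33/5]
R3 ← R3 + (1/4)·R2: [0, 0, 7/2, -2, 13/2]
R4 ← R4 − (7/8)·R2: [0, 0, 11/4, -1, 13/4]
R5 ← R5 + (17/8)·R2: [0, 0, -33/4, 3, -35/4]
R6 ← R6 − (11/24)·R2: [0, 0, 23/12, 1, -55/12]
R4 ← R4 − (11/14)·R3: [0, 0, 0, 4/7, -13/7]
R5 ← R5 + (33/14)·R3: [0, 0, 0, -12/7, 46/7]
R6 ← R6 − (23/42)·R3: [0, 0, 0, 44/21, -57/7]
R5 ← R5 + (3)·R4: [0, 0, 0, 0, 1]
R6 ← R6 − (11/3)·R4: [0, 0, 0, 0, -4/3]
R6 ← R6 + (4/3)·R5: [0, 0, 0, 0, 0]
5 nonzero rows, so rank(A) = 5.
A has 5 columns; by rank–nullity, nullity = 5 − 5 = 0.

0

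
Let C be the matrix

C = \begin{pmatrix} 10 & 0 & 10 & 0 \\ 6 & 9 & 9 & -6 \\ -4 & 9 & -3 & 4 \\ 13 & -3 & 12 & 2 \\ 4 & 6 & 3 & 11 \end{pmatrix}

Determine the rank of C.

3

Row reduce to echelon form.
R2 ← R2 − (3/5)·R1: [0, 9, 3, -6]
R3 ← R3 + (2/5)·R1: [0, 9, 1, 4]
R4 ← R4 − (13/10)·R1: [0, -3, -1, 2]
R5 ← R5 − (2/5)·R1: [0, 6, -1, 11]
R3 ← R3 − R2: [0, 0, -2, 10]
R4 ← R4 + (1/3)·R2: [0, 0, 0, 0]
R5 ← R5 − (2/3)·R2: [0, 0, -3, 15]
R5 ← R5 − (3/2)·R3: [0, 0, 0, 0]
Echelon form has 3 nonzero rows, so rank(C) = 3.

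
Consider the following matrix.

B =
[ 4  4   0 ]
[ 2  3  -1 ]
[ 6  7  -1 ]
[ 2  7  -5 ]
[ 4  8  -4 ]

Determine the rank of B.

2

Row reduce to echelon form.
R2 ← R2 − (1/2)·R1: [0, 1, -1]
R3 ← R3 − (3/2)·R1: [0, 1, -1]
R4 ← R4 − (1/2)·R1: [0, 5, -5]
R5 ← R5 − R1: [0, 4, -4]
R3 ← R3 − R2: [0, 0, 0]
R4 ← R4 − (5)·R2: [0, 0, 0]
R5 ← R5 − (4)·R2: [0, 0, 0]
Echelon form has 2 nonzero rows, so rank(B) = 2.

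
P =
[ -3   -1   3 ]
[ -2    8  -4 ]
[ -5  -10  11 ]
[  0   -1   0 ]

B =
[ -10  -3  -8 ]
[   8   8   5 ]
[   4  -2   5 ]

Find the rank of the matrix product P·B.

First compute PB:
[[ 34,  -5,  34],
 [ 68,  78,  36],
 [ 14, -87,  45],
 [ -8,  -8,  -5]]
Now row reduce the product.
R2 ← R2 − (2)·R1: [0, 88, -32]
R3 ← R3 − (7/17)·R1: [0, -1444/17, 31]
R4 ← R4 + (4/17)·R1: [0, -156/17, 3]
R3 ← R3 + (361/374)·R2: [0, 0, 21/187]
R4 ← R4 + (39/374)·R2: [0, 0, -63/187]
R4 ← R4 + (3)·R3: [0, 0, 0]
3 nonzero rows, so rank(PB) = 3.

3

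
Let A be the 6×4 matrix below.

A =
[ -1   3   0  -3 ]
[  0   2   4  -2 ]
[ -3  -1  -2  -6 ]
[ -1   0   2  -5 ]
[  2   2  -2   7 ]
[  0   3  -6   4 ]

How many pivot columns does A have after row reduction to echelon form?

4

Row reduce to echelon form.
R3 ← R3 − (3)·R1: [0, -10, -2, 3]
R4 ← R4 − R1: [0, -3, 2, -2]
R5 ← R5 + (2)·R1: [0, 8, -2, 1]
R3 ← R3 + (5)·R2: [0, 0, 18, -7]
R4 ← R4 + (3/2)·R2: [0, 0, 8, -5]
R5 ← R5 − (4)·R2: [0, 0, -18, 9]
R6 ← R6 − (3/2)·R2: [0, 0, -12, 7]
R4 ← R4 − (4/9)·R3: [0, 0, 0, -17/9]
R5 ← R5 + R3: [0, 0, 0, 2]
R6 ← R6 + (2/3)·R3: [0, 0, 0, 7/3]
R5 ← R5 + (18/17)·R4: [0, 0, 0, 0]
R6 ← R6 + (21/17)·R4: [0, 0, 0, 0]
Echelon form has 4 nonzero rows, so rank(A) = 4.
Each nonzero row contributes one pivot column: 4 pivot columns.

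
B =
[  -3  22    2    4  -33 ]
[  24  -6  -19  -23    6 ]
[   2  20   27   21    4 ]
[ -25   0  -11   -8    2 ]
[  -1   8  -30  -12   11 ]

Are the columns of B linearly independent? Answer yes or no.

Row reduce B to echelon form.
R2 ← R2 + (8)·R1: [0, 170, -3, 9, -258]
R3 ← R3 + (2/3)·R1: [0, 104/3, 85/3, 71/3, -18]
R4 ← R4 − (25/3)·R1: [0, -550/3, -83/3, -124/3, 277]
R5 ← R5 − (1/3)·R1: [0, 2/3, -92/3, -40/3, 22]
R3 ← R3 − (52/255)·R2: [0, 0, 7381/255, 5567/255, 2942/85]
R4 ← R4 + (55/51)·R2: [0, 0, -1576/51, -1613/51, -21/17]
R5 ← R5 − (1/255)·R2: [0, 0, -7817/255, -3409/255, 1956/85]
R4 ← R4 + (7880/7381)·R3: [0, 0, 0, -61411/7381, 263623/7381]
R5 ← R5 + (7817/7381)·R3: [0, 0, 0, 71982/7381, 440410/7381]
R5 ← R5 + (2322/1981)·R4: [0, 0, 0, 0, 201136/1981]
5 pivots among 5 columns.
Every column is a pivot column, so the columns are linearly independent.

yes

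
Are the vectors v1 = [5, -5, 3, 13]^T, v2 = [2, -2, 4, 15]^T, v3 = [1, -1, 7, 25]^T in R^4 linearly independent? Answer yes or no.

Form the matrix with these vectors as rows and row reduce.
R2 ← R2 − (2/5)·R1: [0, 0, 14/5, 49/5]
R3 ← R3 − (1/5)·R1: [0, 0, 32/5, 112/5]
R3 ← R3 − (16/7)·R2: [0, 0, 0, 0]
2 nonzero rows, so the 3 vectors span a space of dimension 2.
Since 2 < 3, the vectors are linearly dependent.

no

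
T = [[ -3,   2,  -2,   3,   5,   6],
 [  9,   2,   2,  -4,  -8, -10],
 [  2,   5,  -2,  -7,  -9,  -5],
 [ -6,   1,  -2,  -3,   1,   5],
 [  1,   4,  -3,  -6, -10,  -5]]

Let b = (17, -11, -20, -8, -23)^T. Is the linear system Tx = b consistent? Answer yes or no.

yes

Row reduce the augmented matrix [T | b].
R2 ← R2 + (3)·R1: [0, 8, -4, 5, 7, 8, 40]
R3 ← R3 + (2/3)·R1: [0, 19/3, -10/3, -5, -17/3, -1, -26/3]
R4 ← R4 − (2)·R1: [0, -3, 2, -9, -9, -7, -42]
R5 ← R5 + (1/3)·R1: [0, 14/3, -11/3, -5, -25/3, -3, -52/3]
R3 ← R3 − (19/24)·R2: [0, 0, -1/6, -215/24, -269/24, -22/3, -121/3]
R4 ← R4 + (3/8)·R2: [0, 0, 1/2, -57/8, -51/8, -4, -27]
R5 ← R5 − (7/12)·R2: [0, 0, -4/3, -95/12, -149/12, -23/3, -122/3]
R4 ← R4 + (3)·R3: [0, 0, 0, -34, -40, -26, -148]
R5 ← R5 − (8)·R3: [0, 0, 0, 255/4, 309/4, 51, 282]
R5 ← R5 + (15/8)·R4: [0, 0, 0, 0, 9/4, 9/4, 9/2]
The echelon form has 5 nonzero rows, and every pivot lies in the first 6 columns, so rank(T) = rank([T|b]) = 5.
The system is consistent.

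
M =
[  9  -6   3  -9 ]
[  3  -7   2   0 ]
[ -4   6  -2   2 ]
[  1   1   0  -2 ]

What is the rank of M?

2

Row reduce to echelon form.
R2 ← R2 − (1/3)·R1: [0, -5, 1, 3]
R3 ← R3 + (4/9)·R1: [0, 10/3, -2/3, -2]
R4 ← R4 − (1/9)·R1: [0, 5/3, -1/3, -1]
R3 ← R3 + (2/3)·R2: [0, 0, 0, 0]
R4 ← R4 + (1/3)·R2: [0, 0, 0, 0]
Echelon form has 2 nonzero rows, so rank(M) = 2.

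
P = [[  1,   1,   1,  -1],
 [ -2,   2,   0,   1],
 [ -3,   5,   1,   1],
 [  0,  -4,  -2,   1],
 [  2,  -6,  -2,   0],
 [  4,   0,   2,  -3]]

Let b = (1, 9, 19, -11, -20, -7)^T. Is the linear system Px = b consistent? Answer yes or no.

yes

Row reduce the augmented matrix [P | b].
R2 ← R2 + (2)·R1: [0, 4, 2, -1, 11]
R3 ← R3 + (3)·R1: [0, 8, 4, -2, 22]
R5 ← R5 − (2)·R1: [0, -8, -4, 2, -22]
R6 ← R6 − (4)·R1: [0, -4, -2, 1, -11]
R3 ← R3 − (2)·R2: [0, 0, 0, 0, 0]
R4 ← R4 + R2: [0, 0, 0, 0, 0]
R5 ← R5 + (2)·R2: [0, 0, 0, 0, 0]
R6 ← R6 + R2: [0, 0, 0, 0, 0]
The echelon form has 2 nonzero rows, and every pivot lies in the first 4 columns, so rank(P) = rank([P|b]) = 2.
The system is consistent.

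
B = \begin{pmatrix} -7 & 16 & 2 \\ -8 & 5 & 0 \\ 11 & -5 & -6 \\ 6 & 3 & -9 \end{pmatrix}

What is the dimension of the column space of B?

Row reduce to echelon form.
R2 ← R2 − (8/7)·R1: [0, -93/7, -16/7]
R3 ← R3 + (11/7)·R1: [0, 141/7, -20/7]
R4 ← R4 + (6/7)·R1: [0, 117/7, -51/7]
R3 ← R3 + (47/31)·R2: [0, 0, -196/31]
R4 ← R4 + (39/31)·R2: [0, 0, -315/31]
R4 ← R4 − (45/28)·R3: [0, 0, 0]
Echelon form has 3 nonzero rows, so rank(B) = 3.
The column space has dimension equal to the rank: 3.

3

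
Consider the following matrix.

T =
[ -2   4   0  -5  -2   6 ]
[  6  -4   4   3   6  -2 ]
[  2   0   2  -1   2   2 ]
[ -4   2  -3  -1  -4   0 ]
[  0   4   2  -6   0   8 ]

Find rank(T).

2

Row reduce to echelon form.
R2 ← R2 + (3)·R1: [0, 8, 4, -12, 0, 16]
R3 ← R3 + R1: [0, 4, 2, -6, 0, 8]
R4 ← R4 − (2)·R1: [0, -6, -3, 9, 0, -12]
R3 ← R3 − (1/2)·R2: [0, 0, 0, 0, 0, 0]
R4 ← R4 + (3/4)·R2: [0, 0, 0, 0, 0, 0]
R5 ← R5 − (1/2)·R2: [0, 0, 0, 0, 0, 0]
Echelon form has 2 nonzero rows, so rank(T) = 2.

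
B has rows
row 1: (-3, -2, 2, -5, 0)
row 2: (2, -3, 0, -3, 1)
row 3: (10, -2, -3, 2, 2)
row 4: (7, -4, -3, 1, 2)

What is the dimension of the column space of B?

3

Row reduce to echelon form.
R2 ← R2 + (2/3)·R1: [0, -13/3, 4/3, -19/3, 1]
R3 ← R3 + (10/3)·R1: [0, -26/3, 11/3, -44/3, 2]
R4 ← R4 + (7/3)·R1: [0, -26/3, 5/3, -32/3, 2]
R3 ← R3 − (2)·R2: [0, 0, 1, -2, 0]
R4 ← R4 − (2)·R2: [0, 0, -1, 2, 0]
R4 ← R4 + R3: [0, 0, 0, 0, 0]
Echelon form has 3 nonzero rows, so rank(B) = 3.
The column space has dimension equal to the rank: 3.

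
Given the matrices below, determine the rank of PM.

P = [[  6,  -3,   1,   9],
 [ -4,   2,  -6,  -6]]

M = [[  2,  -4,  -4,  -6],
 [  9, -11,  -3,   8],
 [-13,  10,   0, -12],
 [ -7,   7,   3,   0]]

2

First compute PM:
[[-91,  82,  12, -72],
 [130, -108,  -8, 112]]
Now row reduce the product.
R2 ← R2 + (10/7)·R1: [0, 64/7, 64/7, 64/7]
2 nonzero rows, so rank(PM) = 2.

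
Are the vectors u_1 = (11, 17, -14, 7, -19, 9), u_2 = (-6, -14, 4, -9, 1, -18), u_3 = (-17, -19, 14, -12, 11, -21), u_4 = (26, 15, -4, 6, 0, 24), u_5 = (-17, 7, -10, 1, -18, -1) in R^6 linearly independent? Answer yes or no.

Form the matrix with these vectors as rows and row reduce.
R2 ← R2 + (6/11)·R1: [0, -52/11, -40/11, -57/11, -103/11, -144/11]
R3 ← R3 + (17/11)·R1: [0, 80/11, -84/11, -13/11, -202/11, -78/11]
R4 ← R4 − (26/11)·R1: [0, -277/11, 320/11, -116/11, 494/11, 30/11]
R5 ← R5 + (17/11)·R1: [0, 366/11, -348/11, 130/11, -521/11, 142/11]
R3 ← R3 + (20/13)·R2: [0, 0, -172/13, -119/13, -426/13, -354/13]
R4 ← R4 − (277/52)·R2: [0, 0, 630/13, 887/52, 4929/52, 942/13]
R5 ← R5 + (183/26)·R2: [0, 0, -744/13, -641/26, -2945/26, -1030/13]
R4 ← R4 + (315/86)·R3: [0, 0, 0, -2833/172, -4341/172, -1173/43]
R5 ← R5 − (186/43)·R3: [0, 0, 0, 1285/86, 2449/86, 1658/43]
R5 ← R5 + (2570/2833)·R4: [0, 0, 0, 0, 15812/2833, 39128/2833]
5 nonzero rows, so the 5 vectors span a space of dimension 5.
Since 5 = 5, the vectors are linearly independent.

yes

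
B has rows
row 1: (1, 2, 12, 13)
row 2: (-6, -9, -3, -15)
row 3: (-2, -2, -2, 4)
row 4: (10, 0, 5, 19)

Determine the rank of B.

4

Row reduce to echelon form.
R2 ← R2 + (6)·R1: [0, 3, 69, 63]
R3 ← R3 + (2)·R1: [0, 2, 22, 30]
R4 ← R4 − (10)·R1: [0, -20, -115, -111]
R3 ← R3 − (2/3)·R2: [0, 0, -24, -12]
R4 ← R4 + (20/3)·R2: [0, 0, 345, 309]
R4 ← R4 + (115/8)·R3: [0, 0, 0, 273/2]
Echelon form has 4 nonzero rows, so rank(B) = 4.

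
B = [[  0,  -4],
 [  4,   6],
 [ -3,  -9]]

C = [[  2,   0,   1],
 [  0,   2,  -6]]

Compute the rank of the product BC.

2

First compute BC:
[[  0,  -8,  24],
 [  8,  12, -32],
 [ -6, -18,  51]]
Now row reduce the product.
Swap R1 ↔ R2
R3 ← R3 + (3/4)·R1: [0, -9, 27]
R3 ← R3 − (9/8)·R2: [0, 0, 0]
2 nonzero rows, so rank(BC) = 2.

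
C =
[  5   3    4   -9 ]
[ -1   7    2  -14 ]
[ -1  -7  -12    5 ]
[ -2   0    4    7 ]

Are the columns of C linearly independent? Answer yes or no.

Row reduce C to echelon form.
R2 ← R2 + (1/5)·R1: [0, 38/5, 14/5, -79/5]
R3 ← R3 + (1/5)·R1: [0, -32/5, -56/5, 16/5]
R4 ← R4 + (2/5)·R1: [0, 6/5, 28/5, 17/5]
R3 ← R3 + (16/19)·R2: [0, 0, -168/19, -192/19]
R4 ← R4 − (3/19)·R2: [0, 0, 98/19, 112/19]
R4 ← R4 + (7/12)·R3: [0, 0, 0, 0]
3 pivots among 4 columns.
Only 3 < 4 pivot columns, so the columns are linearly dependent.

no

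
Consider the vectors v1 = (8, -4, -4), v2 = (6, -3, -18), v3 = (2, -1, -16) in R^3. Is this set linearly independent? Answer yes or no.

no

Form the matrix with these vectors as rows and row reduce.
R2 ← R2 − (3/4)·R1: [0, 0, -15]
R3 ← R3 − (1/4)·R1: [0, 0, -15]
R3 ← R3 − R2: [0, 0, 0]
2 nonzero rows, so the 3 vectors span a space of dimension 2.
Since 2 < 3, the vectors are linearly dependent.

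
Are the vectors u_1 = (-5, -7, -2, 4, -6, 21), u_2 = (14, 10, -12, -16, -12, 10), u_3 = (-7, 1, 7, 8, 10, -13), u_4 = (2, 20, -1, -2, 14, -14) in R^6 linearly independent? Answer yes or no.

Form the matrix with these vectors as rows and row reduce.
R2 ← R2 + (14/5)·R1: [0, -48/5, -88/5, -24/5, -144/5, 344/5]
R3 ← R3 − (7/5)·R1: [0, 54/5, 49/5, 12/5, 92/5, -212/5]
R4 ← R4 + (2/5)·R1: [0, 86/5, -9/5, -2/5, 58/5, -28/5]
R3 ← R3 + (9/8)·R2: [0, 0, -10, -3, -14, 35]
R4 ← R4 + (43/24)·R2: [0, 0, -100/3, -9, -40, 353/3]
R4 ← R4 − (10/3)·R3: [0, 0, 0, 1, 20/3, 1]
4 nonzero rows, so the 4 vectors span a space of dimension 4.
Since 4 = 4, the vectors are linearly independent.

yes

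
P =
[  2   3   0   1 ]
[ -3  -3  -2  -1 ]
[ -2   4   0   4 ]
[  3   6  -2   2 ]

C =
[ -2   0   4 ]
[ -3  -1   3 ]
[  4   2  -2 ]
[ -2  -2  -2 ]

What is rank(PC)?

2

First compute PC:
[[-15,  -5,  15],
 [  9,   1, -15],
 [-16, -12,  -4],
 [-36, -14,  30]]
Now row reduce the product.
R2 ← R2 + (3/5)·R1: [0, -2, -6]
R3 ← R3 − (16/15)·R1: [0, -20/3, -20]
R4 ← R4 − (12/5)·R1: [0, -2, -6]
R3 ← R3 − (10/3)·R2: [0, 0, 0]
R4 ← R4 − R2: [0, 0, 0]
2 nonzero rows, so rank(PC) = 2.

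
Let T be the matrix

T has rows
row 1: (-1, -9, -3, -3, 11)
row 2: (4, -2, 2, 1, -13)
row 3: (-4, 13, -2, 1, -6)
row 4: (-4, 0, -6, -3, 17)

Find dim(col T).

4

Row reduce to echelon form.
R2 ← R2 + (4)·R1: [0, -38, -10, -11, 31]
R3 ← R3 − (4)·R1: [0, 49, 10, 13, -50]
R4 ← R4 − (4)·R1: [0, 36, 6, 9, -27]
R3 ← R3 + (49/38)·R2: [0, 0, -55/19, -45/38, -381/38]
R4 ← R4 + (18/19)·R2: [0, 0, -66/19, -27/19, 45/19]
R4 ← R4 − (6/5)·R3: [0, 0, 0, 0, 72/5]
Echelon form has 4 nonzero rows, so rank(T) = 4.
The column space has dimension equal to the rank: 4.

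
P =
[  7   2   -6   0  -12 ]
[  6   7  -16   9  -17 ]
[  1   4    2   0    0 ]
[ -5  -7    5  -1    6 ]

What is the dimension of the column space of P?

4

Row reduce to echelon form.
R2 ← R2 − (6/7)·R1: [0, 37/7, -76/7, 9, -47/7]
R3 ← R3 − (1/7)·R1: [0, 26/7, 20/7, 0, 12/7]
R4 ← R4 + (5/7)·R1: [0, -39/7, 5/7, -1, -18/7]
R3 ← R3 − (26/37)·R2: [0, 0, 388/37, -234/37, 238/37]
R4 ← R4 + (39/37)·R2: [0, 0, -397/37, 314/37, -357/37]
R4 ← R4 + (397/388)·R3: [0, 0, 0, 391/194, -595/194]
Echelon form has 4 nonzero rows, so rank(P) = 4.
The column space has dimension equal to the rank: 4.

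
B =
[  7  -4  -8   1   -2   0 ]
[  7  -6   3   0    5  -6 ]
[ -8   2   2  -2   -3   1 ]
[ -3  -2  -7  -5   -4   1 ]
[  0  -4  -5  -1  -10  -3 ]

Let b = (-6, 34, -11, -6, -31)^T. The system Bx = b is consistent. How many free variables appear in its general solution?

1

Row reduce the augmented matrix [B | b].
R2 ← R2 − R1: [0, -2, 11, -1, 7, -6, 40]
R3 ← R3 + (8/7)·R1: [0, -18/7, -50/7, -6/7, -37/7, 1, -125/7]
R4 ← R4 + (3/7)·R1: [0, -26/7, -73/7, -32/7, -34/7, 1, -60/7]
R3 ← R3 − (9/7)·R2: [0, 0, -149/7, 3/7, -100/7, 61/7, -485/7]
R4 ← R4 − (13/7)·R2: [0, 0, -216/7, -19/7, -125/7, 85/7, -580/7]
R5 ← R5 − (2)·R2: [0, 0, -27, 1, -24, 9, -111]
R4 ← R4 − (216/149)·R3: [0, 0, 0, -497/149, 425/149, -73/149, 2620/149]
R5 ← R5 − (189/149)·R3: [0, 0, 0, 68/149, -876/149, -306/149, -3444/149]
R5 ← R5 + (68/497)·R4: [0, 0, 0, 0, -2728/497, -1054/497, -10292/497]
The echelon form has 5 nonzero rows, and every pivot lies in the first 6 columns, so rank(B) = rank([B|b]) = 5.
The system is consistent.
Free variables = (unknowns) − (rank) = 6 − 5 = 1.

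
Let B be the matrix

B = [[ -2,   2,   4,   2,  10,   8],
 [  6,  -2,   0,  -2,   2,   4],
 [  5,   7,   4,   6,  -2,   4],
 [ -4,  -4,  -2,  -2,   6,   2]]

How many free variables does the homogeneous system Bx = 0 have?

2

Row reduce to echelon form.
R2 ← R2 + (3)·R1: [0, 4, 12, 4, 32, 28]
R3 ← R3 + (5/2)·R1: [0, 12, 14, 11, 23, 24]
R4 ← R4 − (2)·R1: [0, -8, -10, -6, -14, -14]
R3 ← R3 − (3)·R2: [0, 0, -22, -1, -73, -60]
R4 ← R4 + (2)·R2: [0, 0, 14, 2, 50, 42]
R4 ← R4 + (7/11)·R3: [0, 0, 0, 15/11, 39/11, 42/11]
4 nonzero rows, so rank(B) = 4.
B has 6 columns; by rank–nullity, nullity = 6 − 4 = 2.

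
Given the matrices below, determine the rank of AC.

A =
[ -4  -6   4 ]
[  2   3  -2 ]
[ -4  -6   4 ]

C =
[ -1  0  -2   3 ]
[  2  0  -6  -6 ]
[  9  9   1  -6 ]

First compute AC:
[[ 28,  36,  48,   0],
 [-14, -18, -24,   0],
 [ 28,  36,  48,   0]]
Now row reduce the product.
R2 ← R2 + (1/2)·R1: [0, 0, 0, 0]
R3 ← R3 − R1: [0, 0, 0, 0]
1 nonzero row, so rank(AC) = 1.

1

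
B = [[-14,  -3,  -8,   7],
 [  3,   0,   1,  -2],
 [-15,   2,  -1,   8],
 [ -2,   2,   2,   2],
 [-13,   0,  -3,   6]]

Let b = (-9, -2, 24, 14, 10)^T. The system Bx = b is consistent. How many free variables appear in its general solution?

Row reduce the augmented matrix [B | b].
R2 ← R2 + (3/14)·R1: [0, -9/14, -5/7, -1/2, -55/14]
R3 ← R3 − (15/14)·R1: [0, 73/14, 53/7, 1/2, 471/14]
R4 ← R4 − (1/7)·R1: [0, 17/7, 22/7, 1, 107/7]
R5 ← R5 − (13/14)·R1: [0, 39/14, 31/7, -1/2, 257/14]
R3 ← R3 + (73/9)·R2: [0, 0, 16/9, -32/9, 16/9]
R4 ← R4 + (34/9)·R2: [0, 0, 4/9, -8/9, 4/9]
R5 ← R5 + (13/3)·R2: [0, 0, 4/3, -8/3, 4/3]
R4 ← R4 − (1/4)·R3: [0, 0, 0, 0, 0]
R5 ← R5 − (3/4)·R3: [0, 0, 0, 0, 0]
The echelon form has 3 nonzero rows, and every pivot lies in the first 4 columns, so rank(B) = rank([B|b]) = 3.
The system is consistent.
Free variables = (unknowns) − (rank) = 4 − 3 = 1.

1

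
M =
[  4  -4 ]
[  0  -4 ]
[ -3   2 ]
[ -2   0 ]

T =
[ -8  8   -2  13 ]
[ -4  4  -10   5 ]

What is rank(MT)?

First compute MT:
[[-16,  16,  32,  32],
 [ 16, -16,  40, -20],
 [ 16, -16, -14, -29],
 [ 16, -16,   4, -26]]
Now row reduce the product.
R2 ← R2 + R1: [0, 0, 72, 12]
R3 ← R3 + R1: [0, 0, 18, 3]
R4 ← R4 + R1: [0, 0, 36, 6]
R3 ← R3 − (1/4)·R2: [0, 0, 0, 0]
R4 ← R4 − (1/2)·R2: [0, 0, 0, 0]
2 nonzero rows, so rank(MT) = 2.

2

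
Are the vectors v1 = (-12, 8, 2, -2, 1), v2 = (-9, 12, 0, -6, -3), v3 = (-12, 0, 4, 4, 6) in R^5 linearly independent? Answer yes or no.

no

Form the matrix with these vectors as rows and row reduce.
R2 ← R2 − (3/4)·R1: [0, 6, -3/2, -9/2, -15/4]
R3 ← R3 − R1: [0, -8, 2, 6, 5]
R3 ← R3 + (4/3)·R2: [0, 0, 0, 0, 0]
2 nonzero rows, so the 3 vectors span a space of dimension 2.
Since 2 < 3, the vectors are linearly dependent.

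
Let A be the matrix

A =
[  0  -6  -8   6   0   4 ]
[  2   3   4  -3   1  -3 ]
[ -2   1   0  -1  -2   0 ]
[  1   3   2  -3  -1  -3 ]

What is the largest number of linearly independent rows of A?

Row reduce to echelon form.
Swap R1 ↔ R2
R3 ← R3 + R1: [0, 4, 4, -4, -1, -3]
R4 ← R4 − (1/2)·R1: [0, 3/2, 0, -3/2, -3/2, -3/2]
R3 ← R3 + (2/3)·R2: [0, 0, -4/3, 0, -1, -1/3]
R4 ← R4 + (1/4)·R2: [0, 0, -2, 0, -3/2, -1/2]
R4 ← R4 − (3/2)·R3: [0, 0, 0, 0, 0, 0]
Echelon form has 3 nonzero rows, so rank(A) = 3.
The rank gives the maximum number of linearly independent rows: 3.

3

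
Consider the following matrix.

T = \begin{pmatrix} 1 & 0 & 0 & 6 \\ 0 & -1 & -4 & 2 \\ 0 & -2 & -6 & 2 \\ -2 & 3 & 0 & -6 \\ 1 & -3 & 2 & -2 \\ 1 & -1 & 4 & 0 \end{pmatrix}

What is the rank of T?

Row reduce to echelon form.
R4 ← R4 + (2)·R1: [0, 3, 0, 6]
R5 ← R5 − R1: [0, -3, 2, -8]
R6 ← R6 − R1: [0, -1, 4, -6]
R3 ← R3 − (2)·R2: [0, 0, 2, -2]
R4 ← R4 + (3)·R2: [0, 0, -12, 12]
R5 ← R5 − (3)·R2: [0, 0, 14, -14]
R6 ← R6 − R2: [0, 0, 8, -8]
R4 ← R4 + (6)·R3: [0, 0, 0, 0]
R5 ← R5 − (7)·R3: [0, 0, 0, 0]
R6 ← R6 − (4)·R3: [0, 0, 0, 0]
Echelon form has 3 nonzero rows, so rank(T) = 3.

3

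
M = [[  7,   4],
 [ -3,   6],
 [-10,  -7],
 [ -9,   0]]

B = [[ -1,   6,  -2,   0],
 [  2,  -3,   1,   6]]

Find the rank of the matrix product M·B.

2

First compute MB:
[[  1,  30, -10,  24],
 [ 15, -36,  12,  36],
 [ -4, -39,  13, -42],
 [  9, -54,  18,   0]]
Now row reduce the product.
R2 ← R2 − (15)·R1: [0, -486, 162, -324]
R3 ← R3 + (4)·R1: [0, 81, -27, 54]
R4 ← R4 − (9)·R1: [0, -324, 108, -216]
R3 ← R3 + (1/6)·R2: [0, 0, 0, 0]
R4 ← R4 − (2/3)·R2: [0, 0, 0, 0]
2 nonzero rows, so rank(MB) = 2.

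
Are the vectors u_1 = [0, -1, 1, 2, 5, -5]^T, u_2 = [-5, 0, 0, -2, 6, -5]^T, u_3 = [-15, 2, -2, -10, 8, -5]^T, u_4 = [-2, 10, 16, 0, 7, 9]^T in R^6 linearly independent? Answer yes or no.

no

Form the matrix with these vectors as rows and row reduce.
Swap R1 ↔ R2
R3 ← R3 − (3)·R1: [0, 2, -2, -4, -10, 10]
R4 ← R4 − (2/5)·R1: [0, 10, 16, 4/5, 23/5, 11]
R3 ← R3 + (2)·R2: [0, 0, 0, 0, 0, 0]
R4 ← R4 + (10)·R2: [0, 0, 26, 104/5, 273/5, -39]
Swap R3 ↔ R4
3 nonzero rows, so the 4 vectors span a space of dimension 3.
Since 3 < 4, the vectors are linearly dependent.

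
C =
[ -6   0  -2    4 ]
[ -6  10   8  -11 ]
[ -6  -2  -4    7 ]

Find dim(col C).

Row reduce to echelon form.
R2 ← R2 − R1: [0, 10, 10, -15]
R3 ← R3 − R1: [0, -2, -2, 3]
R3 ← R3 + (1/5)·R2: [0, 0, 0, 0]
Echelon form has 2 nonzero rows, so rank(C) = 2.
The column space has dimension equal to the rank: 2.

2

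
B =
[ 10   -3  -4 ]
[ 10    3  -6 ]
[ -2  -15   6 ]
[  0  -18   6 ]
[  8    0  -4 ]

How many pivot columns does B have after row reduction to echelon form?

Row reduce to echelon form.
R2 ← R2 − R1: [0, 6, -2]
R3 ← R3 + (1/5)·R1: [0, -78/5, 26/5]
R5 ← R5 − (4/5)·R1: [0, 12/5, -4/5]
R3 ← R3 + (13/5)·R2: [0, 0, 0]
R4 ← R4 + (3)·R2: [0, 0, 0]
R5 ← R5 − (2/5)·R2: [0, 0, 0]
Echelon form has 2 nonzero rows, so rank(B) = 2.
Each nonzero row contributes one pivot column: 2 pivot columns.

2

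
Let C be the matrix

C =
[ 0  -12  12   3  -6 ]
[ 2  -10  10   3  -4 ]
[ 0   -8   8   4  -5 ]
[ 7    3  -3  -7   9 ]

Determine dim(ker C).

Row reduce to echelon form.
Swap R1 ↔ R2
R4 ← R4 − (7/2)·R1: [0, 38, -38, -35/2, 23]
R3 ← R3 − (2/3)·R2: [0, 0, 0, 2, -1]
R4 ← R4 + (19/6)·R2: [0, 0, 0, -8, 4]
R4 ← R4 + (4)·R3: [0, 0, 0, 0, 0]
3 nonzero rows, so rank(C) = 3.
C has 5 columns; by rank–nullity, nullity = 5 − 3 = 2.

2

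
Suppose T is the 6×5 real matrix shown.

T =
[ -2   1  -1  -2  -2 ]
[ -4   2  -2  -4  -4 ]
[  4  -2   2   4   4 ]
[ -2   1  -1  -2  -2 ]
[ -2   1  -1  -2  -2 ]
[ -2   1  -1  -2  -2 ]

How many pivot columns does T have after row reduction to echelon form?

1

Row reduce to echelon form.
R2 ← R2 − (2)·R1: [0, 0, 0, 0, 0]
R3 ← R3 + (2)·R1: [0, 0, 0, 0, 0]
R4 ← R4 − R1: [0, 0, 0, 0, 0]
R5 ← R5 − R1: [0, 0, 0, 0, 0]
R6 ← R6 − R1: [0, 0, 0, 0, 0]
Echelon form has 1 nonzero row, so rank(T) = 1.
Each nonzero row contributes one pivot column: 1 pivot columns.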